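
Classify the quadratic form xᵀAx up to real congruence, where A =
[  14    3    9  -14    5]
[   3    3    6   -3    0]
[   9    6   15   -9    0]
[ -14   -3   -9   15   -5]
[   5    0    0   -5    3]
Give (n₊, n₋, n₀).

step 0: pivot 14 → sign +
step 1: pivot 33/14 → sign +
step 2: pivot 24/11 → sign +
step 3: pivot 1 → sign +
step 4: pivot -1/8 → sign −
signature = (4, 1, 0)

Answer: (4, 1, 0)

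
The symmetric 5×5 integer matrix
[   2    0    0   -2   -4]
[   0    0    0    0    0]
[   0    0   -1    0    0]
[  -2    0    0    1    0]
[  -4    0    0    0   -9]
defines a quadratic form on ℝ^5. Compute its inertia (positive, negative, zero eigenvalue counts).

Answer: (1, 3, 1)

Derivation:
step 0: pivot 2 → sign +
step 1: pivot -1 → sign −
step 2: pivot -1 → sign −
step 3: pivot -1 → sign −
step 4: row/col 4 already zero → sign 0
signature = (1, 3, 1)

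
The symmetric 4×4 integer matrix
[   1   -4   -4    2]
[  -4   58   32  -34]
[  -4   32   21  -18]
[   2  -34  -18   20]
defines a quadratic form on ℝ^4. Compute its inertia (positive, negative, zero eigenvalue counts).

step 0: pivot 1 → sign +
step 1: pivot 42 → sign +
step 2: pivot -23/21 → sign −
step 3: pivot -2/23 → sign −
signature = (2, 2, 0)

Answer: (2, 2, 0)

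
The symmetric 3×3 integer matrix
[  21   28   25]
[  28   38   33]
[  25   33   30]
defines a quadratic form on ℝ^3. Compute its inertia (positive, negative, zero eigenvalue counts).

Answer: (3, 0, 0)

Derivation:
step 0: pivot 21 → sign +
step 1: pivot 2/3 → sign +
step 2: pivot 1/14 → sign +
signature = (3, 0, 0)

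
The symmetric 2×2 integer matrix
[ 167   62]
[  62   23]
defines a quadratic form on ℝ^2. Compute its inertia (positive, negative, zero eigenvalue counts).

step 0: pivot 167 → sign +
step 1: pivot -3/167 → sign −
signature = (1, 1, 0)

Answer: (1, 1, 0)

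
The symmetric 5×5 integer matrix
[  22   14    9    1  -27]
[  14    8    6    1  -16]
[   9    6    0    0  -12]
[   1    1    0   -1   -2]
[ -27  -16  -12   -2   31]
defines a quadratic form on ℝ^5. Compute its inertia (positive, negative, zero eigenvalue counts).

step 0: pivot 22 → sign +
step 1: pivot -10/11 → sign −
step 2: pivot -18/5 → sign −
step 3: pivot -7/8 → sign −
step 4: pivot -3/7 → sign −
signature = (1, 4, 0)

Answer: (1, 4, 0)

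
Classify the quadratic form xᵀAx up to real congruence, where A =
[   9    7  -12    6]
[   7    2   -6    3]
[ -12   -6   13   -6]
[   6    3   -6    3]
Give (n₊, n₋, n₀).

step 0: pivot 9 → sign +
step 1: pivot -31/9 → sign −
step 2: pivot 7/31 → sign +
step 3: pivot -6/7 → sign −
signature = (2, 2, 0)

Answer: (2, 2, 0)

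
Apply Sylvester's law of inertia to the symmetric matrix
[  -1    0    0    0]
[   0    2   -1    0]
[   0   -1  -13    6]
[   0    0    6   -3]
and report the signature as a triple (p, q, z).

Answer: (1, 3, 0)

Derivation:
step 0: pivot -1 → sign −
step 1: pivot 2 → sign +
step 2: pivot -27/2 → sign −
step 3: pivot -1/3 → sign −
signature = (1, 3, 0)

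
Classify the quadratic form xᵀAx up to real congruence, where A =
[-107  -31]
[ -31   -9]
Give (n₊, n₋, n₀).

Answer: (0, 2, 0)

Derivation:
step 0: pivot -107 → sign −
step 1: pivot -2/107 → sign −
signature = (0, 2, 0)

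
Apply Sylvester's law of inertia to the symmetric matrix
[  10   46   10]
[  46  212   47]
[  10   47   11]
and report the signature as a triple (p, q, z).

Answer: (2, 1, 0)

Derivation:
step 0: pivot 10 → sign +
step 1: pivot 2/5 → sign +
step 2: pivot -3/2 → sign −
signature = (2, 1, 0)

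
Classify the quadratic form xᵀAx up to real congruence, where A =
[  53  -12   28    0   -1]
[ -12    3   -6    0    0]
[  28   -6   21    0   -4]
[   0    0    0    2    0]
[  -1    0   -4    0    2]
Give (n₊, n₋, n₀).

Answer: (5, 0, 0)

Derivation:
step 0: pivot 53 → sign +
step 1: pivot 15/53 → sign +
step 2: pivot 29/5 → sign +
step 3: pivot 2 → sign +
step 4: pivot 1/29 → sign +
signature = (5, 0, 0)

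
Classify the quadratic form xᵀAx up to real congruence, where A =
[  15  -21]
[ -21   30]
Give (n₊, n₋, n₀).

step 0: pivot 15 → sign +
step 1: pivot 3/5 → sign +
signature = (2, 0, 0)

Answer: (2, 0, 0)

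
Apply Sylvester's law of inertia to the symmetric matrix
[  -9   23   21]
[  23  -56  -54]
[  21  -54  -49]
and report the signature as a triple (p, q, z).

Answer: (1, 2, 0)

Derivation:
step 0: pivot -9 → sign −
step 1: pivot 25/9 → sign +
step 2: pivot -1/25 → sign −
signature = (1, 2, 0)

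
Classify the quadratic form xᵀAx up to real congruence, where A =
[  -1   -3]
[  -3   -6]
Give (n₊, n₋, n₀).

step 0: pivot -1 → sign −
step 1: pivot 3 → sign +
signature = (1, 1, 0)

Answer: (1, 1, 0)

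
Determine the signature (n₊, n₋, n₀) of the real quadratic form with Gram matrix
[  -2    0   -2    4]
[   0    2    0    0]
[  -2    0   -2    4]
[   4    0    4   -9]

Answer: (1, 2, 1)

Derivation:
step 0: pivot -2 → sign −
step 1: pivot 2 → sign +
step 2: pivot -1 → sign −
step 3: row/col 3 already zero → sign 0
signature = (1, 2, 1)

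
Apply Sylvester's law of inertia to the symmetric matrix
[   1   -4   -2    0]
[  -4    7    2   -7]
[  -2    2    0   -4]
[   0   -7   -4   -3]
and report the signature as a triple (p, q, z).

Answer: (2, 2, 0)

Derivation:
step 0: pivot 1 → sign +
step 1: pivot -9 → sign −
step 2: pivot 22/9 → sign +
step 3: pivot -2/11 → sign −
signature = (2, 2, 0)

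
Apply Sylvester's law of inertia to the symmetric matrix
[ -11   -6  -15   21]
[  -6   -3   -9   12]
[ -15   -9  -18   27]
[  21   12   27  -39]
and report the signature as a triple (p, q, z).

step 0: pivot -11 → sign −
step 1: pivot 3/11 → sign +
step 2: row/col 2 already zero → sign 0
step 3: row/col 3 already zero → sign 0
signature = (1, 1, 2)

Answer: (1, 1, 2)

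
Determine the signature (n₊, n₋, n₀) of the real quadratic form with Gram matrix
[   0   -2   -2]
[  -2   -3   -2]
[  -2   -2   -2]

step 0: pivot -3 → sign −
step 1: pivot 4/3 → sign +
step 2: pivot -1 → sign −
signature = (1, 2, 0)

Answer: (1, 2, 0)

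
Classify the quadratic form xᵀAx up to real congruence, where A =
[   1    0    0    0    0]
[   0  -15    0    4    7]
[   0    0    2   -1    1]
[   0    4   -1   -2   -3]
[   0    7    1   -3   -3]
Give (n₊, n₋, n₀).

step 0: pivot 1 → sign +
step 1: pivot -15 → sign −
step 2: pivot 2 → sign +
step 3: pivot -43/30 → sign −
step 4: pivot 2/43 → sign +
signature = (3, 2, 0)

Answer: (3, 2, 0)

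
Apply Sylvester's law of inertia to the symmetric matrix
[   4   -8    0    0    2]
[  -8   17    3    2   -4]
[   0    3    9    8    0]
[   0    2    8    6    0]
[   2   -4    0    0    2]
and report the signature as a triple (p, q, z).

Answer: (4, 1, 0)

Derivation:
step 0: pivot 4 → sign +
step 1: pivot 1 → sign +
step 2: pivot 2 → sign +
step 3: pivot -2 → sign −
step 4: pivot 1 → sign +
signature = (4, 1, 0)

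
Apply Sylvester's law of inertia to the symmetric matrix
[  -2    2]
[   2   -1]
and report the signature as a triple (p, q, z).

Answer: (1, 1, 0)

Derivation:
step 0: pivot -2 → sign −
step 1: pivot 1 → sign +
signature = (1, 1, 0)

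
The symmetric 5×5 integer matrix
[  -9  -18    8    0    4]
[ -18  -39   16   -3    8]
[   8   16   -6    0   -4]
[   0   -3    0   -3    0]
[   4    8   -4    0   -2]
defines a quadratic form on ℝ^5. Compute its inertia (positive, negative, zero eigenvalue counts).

Answer: (1, 3, 1)

Derivation:
step 0: pivot -9 → sign −
step 1: pivot -3 → sign −
step 2: pivot 10/9 → sign +
step 3: pivot -2/5 → sign −
step 4: row/col 4 already zero → sign 0
signature = (1, 3, 1)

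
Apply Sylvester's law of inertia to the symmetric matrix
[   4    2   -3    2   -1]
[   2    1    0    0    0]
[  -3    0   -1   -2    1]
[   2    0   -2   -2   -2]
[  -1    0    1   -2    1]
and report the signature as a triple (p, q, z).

Answer: (3, 2, 0)

Derivation:
step 0: pivot 4 → sign +
step 1: pivot -13/4 → sign −
step 2: pivot 9/13 → sign +
step 3: pivot -46/9 → sign −
step 4: pivot 6/23 → sign +
signature = (3, 2, 0)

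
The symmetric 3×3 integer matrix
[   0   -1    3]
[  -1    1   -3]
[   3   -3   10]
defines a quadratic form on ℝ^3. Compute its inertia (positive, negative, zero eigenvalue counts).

Answer: (2, 1, 0)

Derivation:
step 0: pivot 1 → sign +
step 1: pivot -1 → sign −
step 2: pivot 1 → sign +
signature = (2, 1, 0)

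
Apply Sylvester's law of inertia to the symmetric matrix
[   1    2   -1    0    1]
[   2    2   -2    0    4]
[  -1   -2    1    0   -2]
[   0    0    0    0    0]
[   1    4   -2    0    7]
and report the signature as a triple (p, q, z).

Answer: (2, 2, 1)

Derivation:
step 0: pivot 1 → sign +
step 1: pivot -2 → sign −
step 2: pivot 8 → sign +
step 3: pivot -1/8 → sign −
step 4: row/col 4 already zero → sign 0
signature = (2, 2, 1)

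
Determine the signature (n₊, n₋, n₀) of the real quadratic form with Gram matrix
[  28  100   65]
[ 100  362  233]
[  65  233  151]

Answer: (2, 1, 0)

Derivation:
step 0: pivot 28 → sign +
step 1: pivot 34/7 → sign +
step 2: pivot -3/68 → sign −
signature = (2, 1, 0)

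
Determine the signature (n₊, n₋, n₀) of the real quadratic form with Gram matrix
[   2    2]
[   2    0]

Answer: (1, 1, 0)

Derivation:
step 0: pivot 2 → sign +
step 1: pivot -2 → sign −
signature = (1, 1, 0)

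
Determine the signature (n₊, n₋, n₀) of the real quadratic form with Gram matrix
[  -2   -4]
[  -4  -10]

step 0: pivot -2 → sign −
step 1: pivot -2 → sign −
signature = (0, 2, 0)

Answer: (0, 2, 0)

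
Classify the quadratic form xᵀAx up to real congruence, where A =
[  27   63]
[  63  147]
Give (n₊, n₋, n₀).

Answer: (1, 0, 1)

Derivation:
step 0: pivot 27 → sign +
step 1: row/col 1 already zero → sign 0
signature = (1, 0, 1)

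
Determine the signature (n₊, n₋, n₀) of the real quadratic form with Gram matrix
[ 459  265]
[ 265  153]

Answer: (2, 0, 0)

Derivation:
step 0: pivot 459 → sign +
step 1: pivot 2/459 → sign +
signature = (2, 0, 0)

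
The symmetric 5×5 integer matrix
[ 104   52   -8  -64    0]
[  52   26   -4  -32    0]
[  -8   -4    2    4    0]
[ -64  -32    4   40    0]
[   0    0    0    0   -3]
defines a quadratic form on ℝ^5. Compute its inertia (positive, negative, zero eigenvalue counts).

step 0: pivot 104 → sign +
step 1: pivot 18/13 → sign +
step 2: pivot -3 → sign −
step 3: row/col 3 already zero → sign 0
step 4: row/col 4 already zero → sign 0
signature = (2, 1, 2)

Answer: (2, 1, 2)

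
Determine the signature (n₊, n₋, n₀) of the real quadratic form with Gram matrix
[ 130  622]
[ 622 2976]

step 0: pivot 130 → sign +
step 1: pivot -2/65 → sign −
signature = (1, 1, 0)

Answer: (1, 1, 0)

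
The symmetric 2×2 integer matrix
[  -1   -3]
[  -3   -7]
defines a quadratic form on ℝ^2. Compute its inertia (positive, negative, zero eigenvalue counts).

Answer: (1, 1, 0)

Derivation:
step 0: pivot -1 → sign −
step 1: pivot 2 → sign +
signature = (1, 1, 0)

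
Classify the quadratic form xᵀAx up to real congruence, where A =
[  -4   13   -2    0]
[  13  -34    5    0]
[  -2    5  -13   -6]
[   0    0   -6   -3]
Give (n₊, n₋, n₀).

step 0: pivot -4 → sign −
step 1: pivot 33/4 → sign +
step 2: pivot -135/11 → sign −
step 3: pivot -1/15 → sign −
signature = (1, 3, 0)

Answer: (1, 3, 0)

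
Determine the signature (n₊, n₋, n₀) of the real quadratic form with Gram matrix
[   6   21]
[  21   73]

Answer: (1, 1, 0)

Derivation:
step 0: pivot 6 → sign +
step 1: pivot -1/2 → sign −
signature = (1, 1, 0)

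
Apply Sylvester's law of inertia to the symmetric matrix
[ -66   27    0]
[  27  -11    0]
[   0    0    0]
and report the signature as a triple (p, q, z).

Answer: (1, 1, 1)

Derivation:
step 0: pivot -66 → sign −
step 1: pivot 1/22 → sign +
step 2: row/col 2 already zero → sign 0
signature = (1, 1, 1)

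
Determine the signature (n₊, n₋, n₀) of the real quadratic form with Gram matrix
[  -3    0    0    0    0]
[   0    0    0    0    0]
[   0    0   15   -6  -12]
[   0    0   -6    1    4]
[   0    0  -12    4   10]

Answer: (2, 2, 1)

Derivation:
step 0: pivot -3 → sign −
step 1: pivot 15 → sign +
step 2: pivot -7/5 → sign −
step 3: pivot 6/7 → sign +
step 4: row/col 4 already zero → sign 0
signature = (2, 2, 1)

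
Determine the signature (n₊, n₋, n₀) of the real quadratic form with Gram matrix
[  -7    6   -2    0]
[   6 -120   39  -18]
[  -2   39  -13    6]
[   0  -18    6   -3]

step 0: pivot -7 → sign −
step 1: pivot -804/7 → sign −
step 2: pivot -87/268 → sign −
step 3: pivot -3/29 → sign −
signature = (0, 4, 0)

Answer: (0, 4, 0)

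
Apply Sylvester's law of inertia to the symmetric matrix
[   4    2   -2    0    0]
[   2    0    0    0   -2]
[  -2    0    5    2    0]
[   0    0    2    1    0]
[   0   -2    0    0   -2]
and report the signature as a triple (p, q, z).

step 0: pivot 4 → sign +
step 1: pivot -1 → sign −
step 2: pivot 5 → sign +
step 3: pivot 1/5 → sign +
step 4: pivot -2 → sign −
signature = (3, 2, 0)

Answer: (3, 2, 0)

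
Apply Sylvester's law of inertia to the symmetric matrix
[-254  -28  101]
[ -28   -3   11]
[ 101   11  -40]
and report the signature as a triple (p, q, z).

Answer: (1, 2, 0)

Derivation:
step 0: pivot -254 → sign −
step 1: pivot 11/127 → sign +
step 2: pivot -1/22 → sign −
signature = (1, 2, 0)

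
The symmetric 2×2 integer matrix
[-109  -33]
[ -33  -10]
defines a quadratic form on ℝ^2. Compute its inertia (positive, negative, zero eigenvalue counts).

step 0: pivot -109 → sign −
step 1: pivot -1/109 → sign −
signature = (0, 2, 0)

Answer: (0, 2, 0)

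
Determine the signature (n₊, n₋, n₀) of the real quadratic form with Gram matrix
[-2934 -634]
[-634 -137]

step 0: pivot -2934 → sign −
step 1: pivot -1/1467 → sign −
signature = (0, 2, 0)

Answer: (0, 2, 0)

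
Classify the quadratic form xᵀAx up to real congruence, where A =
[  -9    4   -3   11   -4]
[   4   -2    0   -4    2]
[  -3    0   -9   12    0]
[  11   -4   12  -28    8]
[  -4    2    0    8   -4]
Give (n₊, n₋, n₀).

Answer: (1, 4, 0)

Derivation:
step 0: pivot -9 → sign −
step 1: pivot -2/9 → sign −
step 2: pivot -11 → sign −
step 3: pivot 9/11 → sign +
step 4: pivot -2 → sign −
signature = (1, 4, 0)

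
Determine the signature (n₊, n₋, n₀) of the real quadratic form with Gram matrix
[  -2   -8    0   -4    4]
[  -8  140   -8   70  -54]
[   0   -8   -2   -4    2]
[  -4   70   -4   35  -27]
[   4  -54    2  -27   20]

Answer: (2, 2, 1)

Derivation:
step 0: pivot -2 → sign −
step 1: pivot 172 → sign +
step 2: pivot -102/43 → sign −
step 3: pivot 3/17 → sign +
step 4: row/col 4 already zero → sign 0
signature = (2, 2, 1)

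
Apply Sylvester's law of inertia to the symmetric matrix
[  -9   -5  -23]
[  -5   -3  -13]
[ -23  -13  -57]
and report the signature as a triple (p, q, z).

step 0: pivot -9 → sign −
step 1: pivot -2/9 → sign −
step 2: pivot 2 → sign +
signature = (1, 2, 0)

Answer: (1, 2, 0)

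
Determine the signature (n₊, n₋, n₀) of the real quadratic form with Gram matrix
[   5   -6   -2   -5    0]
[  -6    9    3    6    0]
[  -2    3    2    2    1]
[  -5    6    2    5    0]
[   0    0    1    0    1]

step 0: pivot 5 → sign +
step 1: pivot 9/5 → sign +
step 2: pivot 1 → sign +
step 3: row/col 3 already zero → sign 0
step 4: row/col 4 already zero → sign 0
signature = (3, 0, 2)

Answer: (3, 0, 2)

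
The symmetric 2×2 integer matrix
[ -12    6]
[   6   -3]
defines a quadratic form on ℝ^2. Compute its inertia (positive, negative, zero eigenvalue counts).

step 0: pivot -12 → sign −
step 1: row/col 1 already zero → sign 0
signature = (0, 1, 1)

Answer: (0, 1, 1)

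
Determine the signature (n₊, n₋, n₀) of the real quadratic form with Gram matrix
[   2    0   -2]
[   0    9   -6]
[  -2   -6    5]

Answer: (2, 1, 0)

Derivation:
step 0: pivot 2 → sign +
step 1: pivot 9 → sign +
step 2: pivot -1 → sign −
signature = (2, 1, 0)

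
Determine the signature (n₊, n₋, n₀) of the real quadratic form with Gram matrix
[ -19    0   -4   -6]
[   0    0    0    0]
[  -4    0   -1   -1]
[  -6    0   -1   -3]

Answer: (0, 3, 1)

Derivation:
step 0: pivot -19 → sign −
step 1: pivot -3/19 → sign −
step 2: pivot -2/3 → sign −
step 3: row/col 3 already zero → sign 0
signature = (0, 3, 1)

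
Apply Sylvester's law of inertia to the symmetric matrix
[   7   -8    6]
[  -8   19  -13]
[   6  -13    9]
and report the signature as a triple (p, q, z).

Answer: (3, 0, 0)

Derivation:
step 0: pivot 7 → sign +
step 1: pivot 69/7 → sign +
step 2: pivot 2/69 → sign +
signature = (3, 0, 0)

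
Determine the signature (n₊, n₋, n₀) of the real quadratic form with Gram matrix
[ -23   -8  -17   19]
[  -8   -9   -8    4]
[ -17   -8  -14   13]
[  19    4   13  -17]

step 0: pivot -23 → sign −
step 1: pivot -143/23 → sign −
step 2: pivot -105/143 → sign −
step 3: pivot -6/35 → sign −
signature = (0, 4, 0)

Answer: (0, 4, 0)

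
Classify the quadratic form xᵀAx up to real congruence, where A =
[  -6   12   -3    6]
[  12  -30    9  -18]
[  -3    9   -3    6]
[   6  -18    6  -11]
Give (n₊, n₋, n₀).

step 0: pivot -6 → sign −
step 1: pivot -6 → sign −
step 2: pivot 1 → sign +
step 3: row/col 3 already zero → sign 0
signature = (1, 2, 1)

Answer: (1, 2, 1)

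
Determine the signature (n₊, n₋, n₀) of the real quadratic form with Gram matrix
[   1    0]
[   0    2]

step 0: pivot 1 → sign +
step 1: pivot 2 → sign +
signature = (2, 0, 0)

Answer: (2, 0, 0)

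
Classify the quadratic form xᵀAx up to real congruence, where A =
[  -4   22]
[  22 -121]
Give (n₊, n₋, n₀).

step 0: pivot -4 → sign −
step 1: row/col 1 already zero → sign 0
signature = (0, 1, 1)

Answer: (0, 1, 1)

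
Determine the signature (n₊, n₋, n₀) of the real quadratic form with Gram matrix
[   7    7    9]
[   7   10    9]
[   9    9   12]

step 0: pivot 7 → sign +
step 1: pivot 3 → sign +
step 2: pivot 3/7 → sign +
signature = (3, 0, 0)

Answer: (3, 0, 0)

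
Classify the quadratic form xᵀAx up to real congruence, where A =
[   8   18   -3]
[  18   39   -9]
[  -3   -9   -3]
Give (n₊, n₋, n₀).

step 0: pivot 8 → sign +
step 1: pivot -3/2 → sign −
step 2: pivot -3/4 → sign −
signature = (1, 2, 0)

Answer: (1, 2, 0)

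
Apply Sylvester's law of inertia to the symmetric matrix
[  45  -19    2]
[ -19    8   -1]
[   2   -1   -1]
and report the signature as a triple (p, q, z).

step 0: pivot 45 → sign +
step 1: pivot -1/45 → sign −
step 2: row/col 2 already zero → sign 0
signature = (1, 1, 1)

Answer: (1, 1, 1)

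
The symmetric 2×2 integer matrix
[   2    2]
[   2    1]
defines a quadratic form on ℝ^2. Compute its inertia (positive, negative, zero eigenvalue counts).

step 0: pivot 2 → sign +
step 1: pivot -1 → sign −
signature = (1, 1, 0)

Answer: (1, 1, 0)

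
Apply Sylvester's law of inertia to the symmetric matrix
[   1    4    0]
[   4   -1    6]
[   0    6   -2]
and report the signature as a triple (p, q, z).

Answer: (2, 1, 0)

Derivation:
step 0: pivot 1 → sign +
step 1: pivot -17 → sign −
step 2: pivot 2/17 → sign +
signature = (2, 1, 0)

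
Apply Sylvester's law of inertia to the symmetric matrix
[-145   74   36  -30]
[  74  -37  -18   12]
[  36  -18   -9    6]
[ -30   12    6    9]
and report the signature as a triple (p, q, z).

step 0: pivot -145 → sign −
step 1: pivot 111/145 → sign +
step 2: pivot -9/37 → sign −
step 3: pivot 1 → sign +
signature = (2, 2, 0)

Answer: (2, 2, 0)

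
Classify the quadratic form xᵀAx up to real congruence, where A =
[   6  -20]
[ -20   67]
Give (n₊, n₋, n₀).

Answer: (2, 0, 0)

Derivation:
step 0: pivot 6 → sign +
step 1: pivot 1/3 → sign +
signature = (2, 0, 0)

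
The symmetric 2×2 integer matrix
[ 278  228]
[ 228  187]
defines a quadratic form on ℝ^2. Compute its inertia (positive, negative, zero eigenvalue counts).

step 0: pivot 278 → sign +
step 1: pivot 1/139 → sign +
signature = (2, 0, 0)

Answer: (2, 0, 0)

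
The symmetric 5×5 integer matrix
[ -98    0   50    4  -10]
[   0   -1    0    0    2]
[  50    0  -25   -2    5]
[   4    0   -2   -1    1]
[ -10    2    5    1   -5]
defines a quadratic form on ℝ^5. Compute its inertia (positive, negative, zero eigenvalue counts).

step 0: pivot -98 → sign −
step 1: pivot -1 → sign −
step 2: pivot 25/49 → sign +
step 3: pivot -21/25 → sign −
step 4: pivot 3/7 → sign +
signature = (2, 3, 0)

Answer: (2, 3, 0)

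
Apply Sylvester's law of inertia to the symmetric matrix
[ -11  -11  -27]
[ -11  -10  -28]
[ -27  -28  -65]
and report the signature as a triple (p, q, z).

Answer: (2, 1, 0)

Derivation:
step 0: pivot -11 → sign −
step 1: pivot 1 → sign +
step 2: pivot 3/11 → sign +
signature = (2, 1, 0)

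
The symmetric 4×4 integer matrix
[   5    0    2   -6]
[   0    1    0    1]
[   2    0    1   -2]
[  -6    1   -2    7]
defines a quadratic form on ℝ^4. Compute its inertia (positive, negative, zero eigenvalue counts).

Answer: (3, 1, 0)

Derivation:
step 0: pivot 5 → sign +
step 1: pivot 1 → sign +
step 2: pivot 1/5 → sign +
step 3: pivot -2 → sign −
signature = (3, 1, 0)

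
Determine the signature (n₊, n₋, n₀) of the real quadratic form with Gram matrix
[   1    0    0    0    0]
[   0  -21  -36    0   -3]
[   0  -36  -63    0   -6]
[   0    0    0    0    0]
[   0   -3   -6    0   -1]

step 0: pivot 1 → sign +
step 1: pivot -21 → sign −
step 2: pivot -9/7 → sign −
step 3: row/col 3 already zero → sign 0
step 4: row/col 4 already zero → sign 0
signature = (1, 2, 2)

Answer: (1, 2, 2)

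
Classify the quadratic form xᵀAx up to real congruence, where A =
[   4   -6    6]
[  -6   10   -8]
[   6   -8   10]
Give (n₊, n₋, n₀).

Answer: (2, 0, 1)

Derivation:
step 0: pivot 4 → sign +
step 1: pivot 1 → sign +
step 2: row/col 2 already zero → sign 0
signature = (2, 0, 1)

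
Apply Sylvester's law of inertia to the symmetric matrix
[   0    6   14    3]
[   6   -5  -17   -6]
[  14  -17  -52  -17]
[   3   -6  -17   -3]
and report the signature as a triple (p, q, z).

Answer: (3, 1, 0)

Derivation:
step 0: pivot -5 → sign −
step 1: pivot 36/5 → sign +
step 2: pivot 1/9 → sign +
step 3: pivot 3/4 → sign +
signature = (3, 1, 0)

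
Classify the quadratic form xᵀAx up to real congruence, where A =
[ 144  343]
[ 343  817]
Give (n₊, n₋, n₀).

Answer: (1, 1, 0)

Derivation:
step 0: pivot 144 → sign +
step 1: pivot -1/144 → sign −
signature = (1, 1, 0)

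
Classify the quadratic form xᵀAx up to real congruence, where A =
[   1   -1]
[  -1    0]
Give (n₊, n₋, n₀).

step 0: pivot 1 → sign +
step 1: pivot -1 → sign −
signature = (1, 1, 0)

Answer: (1, 1, 0)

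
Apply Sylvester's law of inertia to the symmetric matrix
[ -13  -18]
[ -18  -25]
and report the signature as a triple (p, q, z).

Answer: (0, 2, 0)

Derivation:
step 0: pivot -13 → sign −
step 1: pivot -1/13 → sign −
signature = (0, 2, 0)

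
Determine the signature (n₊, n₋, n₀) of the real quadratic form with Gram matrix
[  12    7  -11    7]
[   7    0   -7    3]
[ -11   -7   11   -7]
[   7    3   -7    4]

Answer: (3, 1, 0)

Derivation:
step 0: pivot 12 → sign +
step 1: pivot -49/12 → sign −
step 2: pivot 1 → sign +
step 3: pivot 1/49 → sign +
signature = (3, 1, 0)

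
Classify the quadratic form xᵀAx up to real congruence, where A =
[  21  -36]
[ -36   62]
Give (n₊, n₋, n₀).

Answer: (2, 0, 0)

Derivation:
step 0: pivot 21 → sign +
step 1: pivot 2/7 → sign +
signature = (2, 0, 0)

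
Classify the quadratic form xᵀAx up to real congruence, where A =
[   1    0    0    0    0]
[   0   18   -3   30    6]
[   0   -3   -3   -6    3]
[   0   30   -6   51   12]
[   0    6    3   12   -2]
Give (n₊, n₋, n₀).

Answer: (3, 1, 1)

Derivation:
step 0: pivot 1 → sign +
step 1: pivot 18 → sign +
step 2: pivot -7/2 → sign −
step 3: pivot 9/7 → sign +
step 4: row/col 4 already zero → sign 0
signature = (3, 1, 1)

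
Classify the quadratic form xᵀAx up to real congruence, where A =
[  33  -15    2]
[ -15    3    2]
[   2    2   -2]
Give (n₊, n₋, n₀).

step 0: pivot 33 → sign +
step 1: pivot -42/11 → sign −
step 2: pivot 2/21 → sign +
signature = (2, 1, 0)

Answer: (2, 1, 0)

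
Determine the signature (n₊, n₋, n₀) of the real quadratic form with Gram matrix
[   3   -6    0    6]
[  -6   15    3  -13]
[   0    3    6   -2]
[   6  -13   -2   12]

step 0: pivot 3 → sign +
step 1: pivot 3 → sign +
step 2: pivot 3 → sign +
step 3: pivot -2/3 → sign −
signature = (3, 1, 0)

Answer: (3, 1, 0)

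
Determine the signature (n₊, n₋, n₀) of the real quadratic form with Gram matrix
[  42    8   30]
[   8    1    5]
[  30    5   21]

Answer: (2, 1, 0)

Derivation:
step 0: pivot 42 → sign +
step 1: pivot -11/21 → sign −
step 2: pivot 6/11 → sign +
signature = (2, 1, 0)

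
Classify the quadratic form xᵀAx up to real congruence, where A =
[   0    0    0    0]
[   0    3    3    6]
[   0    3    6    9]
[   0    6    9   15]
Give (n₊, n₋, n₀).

Answer: (2, 0, 2)

Derivation:
step 0: pivot 3 → sign +
step 1: pivot 3 → sign +
step 2: row/col 2 already zero → sign 0
step 3: row/col 3 already zero → sign 0
signature = (2, 0, 2)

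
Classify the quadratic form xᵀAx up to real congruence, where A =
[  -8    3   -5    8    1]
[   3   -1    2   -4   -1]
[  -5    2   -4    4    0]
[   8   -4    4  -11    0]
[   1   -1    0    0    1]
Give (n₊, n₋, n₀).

Answer: (1, 4, 0)

Derivation:
step 0: pivot -8 → sign −
step 1: pivot 1/8 → sign +
step 2: pivot -1 → sign −
step 3: pivot -11 → sign −
step 4: pivot -6/11 → sign −
signature = (1, 4, 0)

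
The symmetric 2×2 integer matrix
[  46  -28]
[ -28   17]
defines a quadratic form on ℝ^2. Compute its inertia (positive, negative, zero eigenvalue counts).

step 0: pivot 46 → sign +
step 1: pivot -1/23 → sign −
signature = (1, 1, 0)

Answer: (1, 1, 0)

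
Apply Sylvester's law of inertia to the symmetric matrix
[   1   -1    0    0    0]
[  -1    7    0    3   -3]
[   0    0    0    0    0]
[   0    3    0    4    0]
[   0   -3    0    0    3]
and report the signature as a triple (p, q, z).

Answer: (4, 0, 1)

Derivation:
step 0: pivot 1 → sign +
step 1: pivot 6 → sign +
step 2: pivot 5/2 → sign +
step 3: pivot 3/5 → sign +
step 4: row/col 4 already zero → sign 0
signature = (4, 0, 1)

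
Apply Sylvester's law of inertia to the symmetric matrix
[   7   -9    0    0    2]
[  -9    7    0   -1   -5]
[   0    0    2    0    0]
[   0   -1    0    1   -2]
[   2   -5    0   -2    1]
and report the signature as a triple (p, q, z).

step 0: pivot 7 → sign +
step 1: pivot -32/7 → sign −
step 2: pivot 2 → sign +
step 3: pivot 39/32 → sign +
step 4: pivot -2/39 → sign −
signature = (3, 2, 0)

Answer: (3, 2, 0)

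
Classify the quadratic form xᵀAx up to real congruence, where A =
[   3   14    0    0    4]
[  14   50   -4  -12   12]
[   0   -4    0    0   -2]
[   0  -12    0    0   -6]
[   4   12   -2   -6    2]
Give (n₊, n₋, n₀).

step 0: pivot 3 → sign +
step 1: pivot -46/3 → sign −
step 2: pivot 24/23 → sign +
step 3: pivot -1/2 → sign −
step 4: row/col 4 already zero → sign 0
signature = (2, 2, 1)

Answer: (2, 2, 1)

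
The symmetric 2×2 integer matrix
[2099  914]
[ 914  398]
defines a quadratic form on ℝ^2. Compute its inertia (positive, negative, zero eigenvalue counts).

step 0: pivot 2099 → sign +
step 1: pivot 6/2099 → sign +
signature = (2, 0, 0)

Answer: (2, 0, 0)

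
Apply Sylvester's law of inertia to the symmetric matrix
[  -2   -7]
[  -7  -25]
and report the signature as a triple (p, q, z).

step 0: pivot -2 → sign −
step 1: pivot -1/2 → sign −
signature = (0, 2, 0)

Answer: (0, 2, 0)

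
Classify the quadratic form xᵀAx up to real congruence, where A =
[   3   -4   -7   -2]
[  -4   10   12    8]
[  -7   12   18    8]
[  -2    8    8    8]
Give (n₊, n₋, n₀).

Answer: (3, 0, 1)

Derivation:
step 0: pivot 3 → sign +
step 1: pivot 14/3 → sign +
step 2: pivot 1/7 → sign +
step 3: row/col 3 already zero → sign 0
signature = (3, 0, 1)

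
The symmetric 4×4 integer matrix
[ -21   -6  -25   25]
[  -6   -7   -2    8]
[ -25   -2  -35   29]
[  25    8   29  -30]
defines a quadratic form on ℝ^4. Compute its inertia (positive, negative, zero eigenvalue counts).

step 0: pivot -21 → sign −
step 1: pivot -37/7 → sign −
step 2: pivot -26/111 → sign −
step 3: pivot -1/13 → sign −
signature = (0, 4, 0)

Answer: (0, 4, 0)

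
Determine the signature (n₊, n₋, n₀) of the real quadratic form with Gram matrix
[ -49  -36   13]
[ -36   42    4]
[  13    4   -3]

step 0: pivot -49 → sign −
step 1: pivot 3354/49 → sign +
step 2: pivot -2/1677 → sign −
signature = (1, 2, 0)

Answer: (1, 2, 0)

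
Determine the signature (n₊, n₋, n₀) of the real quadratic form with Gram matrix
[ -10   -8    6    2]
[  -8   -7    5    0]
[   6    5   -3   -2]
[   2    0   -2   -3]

step 0: pivot -10 → sign −
step 1: pivot -3/5 → sign −
step 2: pivot 2/3 → sign +
step 3: pivot -1 → sign −
signature = (1, 3, 0)

Answer: (1, 3, 0)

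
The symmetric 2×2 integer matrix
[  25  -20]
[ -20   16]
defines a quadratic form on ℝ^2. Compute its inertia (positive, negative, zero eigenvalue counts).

step 0: pivot 25 → sign +
step 1: row/col 1 already zero → sign 0
signature = (1, 0, 1)

Answer: (1, 0, 1)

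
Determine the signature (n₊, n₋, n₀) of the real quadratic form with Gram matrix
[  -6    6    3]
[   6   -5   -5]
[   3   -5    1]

step 0: pivot -6 → sign −
step 1: pivot 1 → sign +
step 2: pivot -3/2 → sign −
signature = (1, 2, 0)

Answer: (1, 2, 0)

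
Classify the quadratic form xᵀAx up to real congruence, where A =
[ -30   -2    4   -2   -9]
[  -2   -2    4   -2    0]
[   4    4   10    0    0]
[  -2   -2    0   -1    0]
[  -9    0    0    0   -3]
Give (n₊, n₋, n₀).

step 0: pivot -30 → sign −
step 1: pivot -28/15 → sign −
step 2: pivot 18 → sign +
step 3: pivot 1/9 → sign +
step 4: pivot -3/28 → sign −
signature = (2, 3, 0)

Answer: (2, 3, 0)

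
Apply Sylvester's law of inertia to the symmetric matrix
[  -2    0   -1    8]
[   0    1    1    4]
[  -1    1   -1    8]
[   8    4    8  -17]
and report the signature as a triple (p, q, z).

Answer: (1, 3, 0)

Derivation:
step 0: pivot -2 → sign −
step 1: pivot 1 → sign +
step 2: pivot -3/2 → sign −
step 3: pivot -1 → sign −
signature = (1, 3, 0)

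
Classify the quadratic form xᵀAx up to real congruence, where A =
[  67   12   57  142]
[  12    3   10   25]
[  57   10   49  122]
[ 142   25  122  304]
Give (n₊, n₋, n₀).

Answer: (4, 0, 0)

Derivation:
step 0: pivot 67 → sign +
step 1: pivot 57/67 → sign +
step 2: pivot 26/57 → sign +
step 3: pivot 3/13 → sign +
signature = (4, 0, 0)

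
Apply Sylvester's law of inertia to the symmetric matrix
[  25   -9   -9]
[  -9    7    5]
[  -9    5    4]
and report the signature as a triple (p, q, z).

Answer: (2, 1, 0)

Derivation:
step 0: pivot 25 → sign +
step 1: pivot 94/25 → sign +
step 2: pivot -3/47 → sign −
signature = (2, 1, 0)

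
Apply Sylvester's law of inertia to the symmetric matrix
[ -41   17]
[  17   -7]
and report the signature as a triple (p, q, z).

step 0: pivot -41 → sign −
step 1: pivot 2/41 → sign +
signature = (1, 1, 0)

Answer: (1, 1, 0)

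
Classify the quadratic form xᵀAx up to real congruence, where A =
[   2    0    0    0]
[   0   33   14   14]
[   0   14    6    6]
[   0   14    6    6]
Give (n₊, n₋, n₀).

Answer: (3, 0, 1)

Derivation:
step 0: pivot 2 → sign +
step 1: pivot 33 → sign +
step 2: pivot 2/33 → sign +
step 3: row/col 3 already zero → sign 0
signature = (3, 0, 1)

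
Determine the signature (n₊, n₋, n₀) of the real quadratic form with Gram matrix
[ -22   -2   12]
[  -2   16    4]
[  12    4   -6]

Answer: (2, 1, 0)

Derivation:
step 0: pivot -22 → sign −
step 1: pivot 178/11 → sign +
step 2: pivot 2/89 → sign +
signature = (2, 1, 0)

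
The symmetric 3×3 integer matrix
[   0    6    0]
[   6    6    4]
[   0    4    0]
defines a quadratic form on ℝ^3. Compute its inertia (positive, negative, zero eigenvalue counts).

Answer: (1, 1, 1)

Derivation:
step 0: pivot 6 → sign +
step 1: pivot -6 → sign −
step 2: row/col 2 already zero → sign 0
signature = (1, 1, 1)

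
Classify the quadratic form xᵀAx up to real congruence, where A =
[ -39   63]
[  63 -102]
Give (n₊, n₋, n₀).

step 0: pivot -39 → sign −
step 1: pivot -3/13 → sign −
signature = (0, 2, 0)

Answer: (0, 2, 0)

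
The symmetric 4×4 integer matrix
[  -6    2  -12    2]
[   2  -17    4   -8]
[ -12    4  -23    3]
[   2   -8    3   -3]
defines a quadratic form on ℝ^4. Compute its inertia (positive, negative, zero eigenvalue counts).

Answer: (1, 3, 0)

Derivation:
step 0: pivot -6 → sign −
step 1: pivot -49/3 → sign −
step 2: pivot 1 → sign +
step 3: pivot -2/49 → sign −
signature = (1, 3, 0)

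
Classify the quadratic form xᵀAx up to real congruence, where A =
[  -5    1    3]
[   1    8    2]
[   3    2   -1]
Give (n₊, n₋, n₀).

step 0: pivot -5 → sign −
step 1: pivot 41/5 → sign +
step 2: pivot -1/41 → sign −
signature = (1, 2, 0)

Answer: (1, 2, 0)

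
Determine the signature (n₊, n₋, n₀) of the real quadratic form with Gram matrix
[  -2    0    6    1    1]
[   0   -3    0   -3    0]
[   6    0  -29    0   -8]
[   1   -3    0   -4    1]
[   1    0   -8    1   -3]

step 0: pivot -2 → sign −
step 1: pivot -3 → sign −
step 2: pivot -11 → sign −
step 3: pivot 7/22 → sign +
step 4: pivot -2/7 → sign −
signature = (1, 4, 0)

Answer: (1, 4, 0)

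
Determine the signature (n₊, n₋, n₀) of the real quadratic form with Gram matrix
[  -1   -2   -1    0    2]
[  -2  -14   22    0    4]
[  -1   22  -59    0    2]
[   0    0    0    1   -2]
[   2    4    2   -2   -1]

step 0: pivot -1 → sign −
step 1: pivot -10 → sign −
step 2: pivot -2/5 → sign −
step 3: pivot 1 → sign +
step 4: pivot -1 → sign −
signature = (1, 4, 0)

Answer: (1, 4, 0)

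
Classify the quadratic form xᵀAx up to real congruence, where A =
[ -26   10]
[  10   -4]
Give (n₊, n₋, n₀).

Answer: (0, 2, 0)

Derivation:
step 0: pivot -26 → sign −
step 1: pivot -2/13 → sign −
signature = (0, 2, 0)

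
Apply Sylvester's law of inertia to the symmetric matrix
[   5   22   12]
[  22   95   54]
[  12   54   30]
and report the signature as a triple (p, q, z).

Answer: (2, 1, 0)

Derivation:
step 0: pivot 5 → sign +
step 1: pivot -9/5 → sign −
step 2: pivot 2 → sign +
signature = (2, 1, 0)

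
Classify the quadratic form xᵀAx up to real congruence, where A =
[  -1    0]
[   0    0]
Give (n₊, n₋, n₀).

Answer: (0, 1, 1)

Derivation:
step 0: pivot -1 → sign −
step 1: row/col 1 already zero → sign 0
signature = (0, 1, 1)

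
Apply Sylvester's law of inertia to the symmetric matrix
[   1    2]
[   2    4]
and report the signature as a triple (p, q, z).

Answer: (1, 0, 1)

Derivation:
step 0: pivot 1 → sign +
step 1: row/col 1 already zero → sign 0
signature = (1, 0, 1)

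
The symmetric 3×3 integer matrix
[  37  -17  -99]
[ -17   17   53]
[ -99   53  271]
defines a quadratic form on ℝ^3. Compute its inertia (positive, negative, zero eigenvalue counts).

Answer: (2, 1, 0)

Derivation:
step 0: pivot 37 → sign +
step 1: pivot 340/37 → sign +
step 2: pivot -3/85 → sign −
signature = (2, 1, 0)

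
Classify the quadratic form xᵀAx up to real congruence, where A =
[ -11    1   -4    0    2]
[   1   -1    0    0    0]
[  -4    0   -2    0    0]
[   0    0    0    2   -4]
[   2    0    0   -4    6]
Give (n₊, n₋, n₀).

Answer: (1, 3, 1)

Derivation:
step 0: pivot -11 → sign −
step 1: pivot -10/11 → sign −
step 2: pivot -2/5 → sign −
step 3: pivot 2 → sign +
step 4: row/col 4 already zero → sign 0
signature = (1, 3, 1)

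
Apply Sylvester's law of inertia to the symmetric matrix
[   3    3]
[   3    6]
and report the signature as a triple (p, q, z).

Answer: (2, 0, 0)

Derivation:
step 0: pivot 3 → sign +
step 1: pivot 3 → sign +
signature = (2, 0, 0)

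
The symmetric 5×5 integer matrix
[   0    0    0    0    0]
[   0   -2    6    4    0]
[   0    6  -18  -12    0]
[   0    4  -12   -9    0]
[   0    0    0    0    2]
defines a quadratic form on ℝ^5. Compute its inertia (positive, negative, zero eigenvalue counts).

step 0: pivot -2 → sign −
step 1: pivot -1 → sign −
step 2: pivot 2 → sign +
step 3: row/col 3 already zero → sign 0
step 4: row/col 4 already zero → sign 0
signature = (1, 2, 2)

Answer: (1, 2, 2)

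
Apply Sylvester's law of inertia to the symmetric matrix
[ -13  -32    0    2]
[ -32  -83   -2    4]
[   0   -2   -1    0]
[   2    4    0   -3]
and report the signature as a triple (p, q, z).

step 0: pivot -13 → sign −
step 1: pivot -55/13 → sign −
step 2: pivot -3/55 → sign −
step 3: pivot 1 → sign +
signature = (1, 3, 0)

Answer: (1, 3, 0)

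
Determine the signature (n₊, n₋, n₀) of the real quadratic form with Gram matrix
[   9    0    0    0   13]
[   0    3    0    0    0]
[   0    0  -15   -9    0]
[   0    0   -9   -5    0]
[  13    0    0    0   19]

step 0: pivot 9 → sign +
step 1: pivot 3 → sign +
step 2: pivot -15 → sign −
step 3: pivot 2/5 → sign +
step 4: pivot 2/9 → sign +
signature = (4, 1, 0)

Answer: (4, 1, 0)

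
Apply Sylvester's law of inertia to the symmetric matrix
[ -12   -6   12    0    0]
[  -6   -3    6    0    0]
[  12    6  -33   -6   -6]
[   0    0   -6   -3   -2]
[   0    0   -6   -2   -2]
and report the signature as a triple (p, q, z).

step 0: pivot -12 → sign −
step 1: pivot -21 → sign −
step 2: pivot -9/7 → sign −
step 3: pivot -2/9 → sign −
step 4: row/col 4 already zero → sign 0
signature = (0, 4, 1)

Answer: (0, 4, 1)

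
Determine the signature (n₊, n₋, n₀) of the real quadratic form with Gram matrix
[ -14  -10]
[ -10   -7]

step 0: pivot -14 → sign −
step 1: pivot 1/7 → sign +
signature = (1, 1, 0)

Answer: (1, 1, 0)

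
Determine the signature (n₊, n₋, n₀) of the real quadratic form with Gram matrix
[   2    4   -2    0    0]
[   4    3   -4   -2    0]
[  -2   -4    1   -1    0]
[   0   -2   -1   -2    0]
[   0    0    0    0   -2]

Answer: (1, 4, 0)

Derivation:
step 0: pivot 2 → sign +
step 1: pivot -5 → sign −
step 2: pivot -1 → sign −
step 3: pivot -1/5 → sign −
step 4: pivot -2 → sign −
signature = (1, 4, 0)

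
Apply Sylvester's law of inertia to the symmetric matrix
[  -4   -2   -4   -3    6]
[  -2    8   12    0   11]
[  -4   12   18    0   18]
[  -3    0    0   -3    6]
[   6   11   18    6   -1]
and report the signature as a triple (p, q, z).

step 0: pivot -4 → sign −
step 1: pivot 9 → sign +
step 2: pivot 2/9 → sign +
step 3: pivot -3 → sign −
step 4: pivot 3/4 → sign +
signature = (3, 2, 0)

Answer: (3, 2, 0)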